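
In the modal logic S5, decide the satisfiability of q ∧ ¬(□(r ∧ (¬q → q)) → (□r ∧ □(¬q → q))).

Unsatisfiable (every branch closes)

1. q ∧ ¬(□(r ∧ (¬q → q)) → (□r ∧ □(¬q → q))), u
2. q, u
3. ¬(□(r ∧ (¬q → q)) → (□r ∧ □(¬q → q))), u
4. □(r ∧ (¬q → q)), u
5. ¬(□r ∧ □(¬q → q)), u
6. r ∧ (¬q → q), u
7. r, u
8. ¬q → q, u
9. ¬□(¬q → q), u
10. ¬(¬q → q), v
11. ¬q, v
12. r ∧ (¬q → q), v
13. r, v
14. ¬q → q, v
15. q, v
Accessibility: uRu, uRv, vRu, vRv
Branch closes: q and ¬q both at v.
Every branch closes; the branch above is one of them.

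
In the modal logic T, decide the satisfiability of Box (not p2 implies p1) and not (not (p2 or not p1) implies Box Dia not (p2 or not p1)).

Satisfiable (open branch found)

1. Box (not p2 implies p1) and not (not (p2 or not p1) implies Box Dia not (p2 or not p1)), w0
2. Box (not p2 implies p1), w0
3. not (not (p2 or not p1) implies Box Dia not (p2 or not p1)), w0
4. not (p2 or not p1), w0
5. not Box Dia not (p2 or not p1), w0
6. not p2, w0
7. p1, w0
8. not p2 implies p1, w0
9. not Dia not (p2 or not p1), w1
10. not p2 implies p1, w1
11. p2 or not p1, w1
12. p1, w1
13. p2, w1
Accessibility: w0Rw0, w0Rw1, w1Rw1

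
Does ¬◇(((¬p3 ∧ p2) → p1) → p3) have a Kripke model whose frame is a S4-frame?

1. ¬◇(((¬p3 ∧ p2) → p1) → p3), 0
2. ¬(((¬p3 ∧ p2) → p1) → p3), 0   [¬◇-rule on 1 via 0R0]
3. (¬p3 ∧ p2) → p1, 0   [¬→-rule on 2]
4. ¬p3, 0   [¬→-rule on 2]
5. p1, 0   [→-rule on 3 (branches; this branch)]
Accessibility: 0R0

Satisfiable (open branch found)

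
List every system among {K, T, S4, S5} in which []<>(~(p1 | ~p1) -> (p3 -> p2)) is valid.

T-tableau for the negation ~[]<>(~(p1 | ~p1) -> (p3 -> p2)):
1. ~[]<>(~(p1 | ~p1) -> (p3 -> p2)), u
2. ~<>(~(p1 | ~p1) -> (p3 -> p2)), v   [~[]-rule on 1: fresh world v, uRv]
3. ~(~(p1 | ~p1) -> (p3 -> p2)), v   [~<>-rule on 2 via vRv]
4. ~(p1 | ~p1), v   [~->-rule on 3]
5. ~(p3 -> p2), v   [~->-rule on 3]
6. ~p1, v   [~|-rule on 4]
7. p1, v   [~|-rule on 4]
Accessibility: uRu, uRv, vRv
Branch closes: p1 and ~p1 both at v.
Every branch closes (one shown): valid in T, hence also in S4, S5 (every theorem of T is a theorem of S4 and S5).
K-tableau for the negation ~[]<>(~(p1 | ~p1) -> (p3 -> p2)):
1. ~[]<>(~(p1 | ~p1) -> (p3 -> p2)), u
2. ~<>(~(p1 | ~p1) -> (p3 -> p2)), v   [~[]-rule on 1: fresh world v, uRv]
Accessibility: uRv
Complete open branch: countermodel on a K-frame, so not valid in K.

T, S4, S5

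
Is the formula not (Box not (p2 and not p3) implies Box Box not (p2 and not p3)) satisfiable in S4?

1. not (Box not (p2 and not p3) implies Box Box not (p2 and not p3)), u
2. Box not (p2 and not p3), u
3. not Box Box not (p2 and not p3), u
4. not (p2 and not p3), u
5. p3, u
6. not Box not (p2 and not p3), v
7. not (p2 and not p3), v
8. p3, v
9. p2 and not p3, w
10. p2, w
11. not p3, w
12. not (p2 and not p3), w
13. p3, w
Accessibility: uRu, uRv, uRw, vRv, vRw, wRw
Branch closes: p3 and not p3 both at w.
(One branch shown.) All branches close.

No, unsatisfiable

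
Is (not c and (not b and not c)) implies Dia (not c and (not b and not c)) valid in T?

Tableau for the negation not ((not c and (not b and not c)) implies Dia (not c and (not b and not c))):
1. not ((not c and (not b and not c)) implies Dia (not c and (not b and not c))), 0
2. not c and (not b and not c), 0   [neg-implies-rule on 1]
3. not Dia (not c and (not b and not c)), 0   [neg-implies-rule on 1]
4. not c, 0   [and-rule on 2]
5. not b and not c, 0   [and-rule on 2]
6. not b, 0   [and-rule on 5]
7. not (not c and (not b and not c)), 0   [neg-Dia-rule on 3 via 0R0]
8. not (not b and not c), 0   [neg-and-rule on 7 (branches; this branch)]
9. c, 0   [neg-and-rule on 8 (branches; this branch)]
Accessibility: 0R0
Branch closes: c and not c both at 0.
All branches of the negation close; one closing branch shown above.

Valid in T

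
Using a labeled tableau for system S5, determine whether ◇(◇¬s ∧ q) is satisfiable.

Satisfiable

1. ◇(◇¬s ∧ q), w0
2. ◇¬s ∧ q, w1
3. ◇¬s, w1
4. q, w1
5. ¬s, w2
Accessibility: w0Rw0, w0Rw1, w0Rw2, w1Rw0, w1Rw1, w1Rw2, w2Rw0, w2Rw1, w2Rw2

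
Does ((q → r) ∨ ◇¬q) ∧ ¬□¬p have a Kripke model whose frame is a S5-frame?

Satisfiable

1. ((q → r) ∨ ◇¬q) ∧ ¬□¬p, u
2. (q → r) ∨ ◇¬q, u
3. ¬□¬p, u
4. ◇¬q, u
5. p, v
6. ¬q, w
Accessibility: uRu, uRv, uRw, vRu, vRv, vRw, wRu, wRv, wRw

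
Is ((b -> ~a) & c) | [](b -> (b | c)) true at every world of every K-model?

Valid

Tableau for the negation ~(((b -> ~a) & c) | [](b -> (b | c))):
1. ~(((b -> ~a) & c) | [](b -> (b | c))), w0
2. ~((b -> ~a) & c), w0
3. ~[](b -> (b | c)), w0
4. ~(b -> ~a), w0
5. b, w0
6. a, w0
7. ~(b -> (b | c)), w1
8. b, w1
9. ~(b | c), w1
10. ~b, w1
11. ~c, w1
Accessibility: w0Rw1
Branch closes: b and ~b both at w1.
All branches of the negation close; one closing branch shown above.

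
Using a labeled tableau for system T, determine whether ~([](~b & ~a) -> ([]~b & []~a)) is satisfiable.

1. ~([](~b & ~a) -> ([]~b & []~a)), u
2. [](~b & ~a), u
3. ~([]~b & []~a), u
4. ~b & ~a, u
5. ~b, u
6. ~a, u
7. ~[]~a, u
8. a, v
9. ~b & ~a, v
10. ~b, v
11. ~a, v
Accessibility: uRu, uRv, vRv
Branch closes: a and ~a both at v.
Every branch closes; the branch above is one of them.

No, unsatisfiable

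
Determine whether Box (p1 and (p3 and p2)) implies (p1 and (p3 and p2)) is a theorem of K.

Invalid (countermodel exists)

Tableau for the negation not (Box (p1 and (p3 and p2)) implies (p1 and (p3 and p2))):
1. not (Box (p1 and (p3 and p2)) implies (p1 and (p3 and p2))), w0
2. Box (p1 and (p3 and p2)), w0
3. not (p1 and (p3 and p2)), w0
4. not (p3 and p2), w0
5. not p2, w0
The negation has an open branch (countermodel exists).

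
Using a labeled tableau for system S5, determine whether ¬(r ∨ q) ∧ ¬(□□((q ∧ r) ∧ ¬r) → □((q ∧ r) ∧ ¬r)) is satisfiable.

1. ¬(r ∨ q) ∧ ¬(□□((q ∧ r) ∧ ¬r) → □((q ∧ r) ∧ ¬r)), w0
2. ¬(r ∨ q), w0
3. ¬(□□((q ∧ r) ∧ ¬r) → □((q ∧ r) ∧ ¬r)), w0
4. ¬r, w0
5. ¬q, w0
6. □□((q ∧ r) ∧ ¬r), w0
7. ¬□((q ∧ r) ∧ ¬r), w0
8. □((q ∧ r) ∧ ¬r), w0
9. (q ∧ r) ∧ ¬r, w0
10. q ∧ r, w0
11. q, w0
12. r, w0
Accessibility: w0Rw0
Branch closes: q and ¬q both at w0.
(One branch shown.) All branches close.

Unsatisfiable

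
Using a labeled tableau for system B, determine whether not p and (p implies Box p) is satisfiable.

1. not p and (p implies Box p), 0
2. not p, 0
3. p implies Box p, 0
Accessibility: 0R0

Satisfiable (open branch found)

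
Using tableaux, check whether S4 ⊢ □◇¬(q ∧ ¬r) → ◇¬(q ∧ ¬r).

Tableau for the negation ¬(□◇¬(q ∧ ¬r) → ◇¬(q ∧ ¬r)):
1. ¬(□◇¬(q ∧ ¬r) → ◇¬(q ∧ ¬r)), u
2. □◇¬(q ∧ ¬r), u
3. ¬◇¬(q ∧ ¬r), u
4. ◇¬(q ∧ ¬r), u
5. q ∧ ¬r, u
6. q, u
7. ¬r, u
8. ¬(q ∧ ¬r), v
9. ◇¬(q ∧ ¬r), v
10. q ∧ ¬r, v
11. q, v
12. ¬r, v
13. r, v
Accessibility: uRu, uRv, vRv
Branch closes: r and ¬r both at v.
Every branch of the negation's tableau closes; the branch above is one of them.

Valid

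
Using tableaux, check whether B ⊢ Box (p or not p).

Tableau for the negation not Box (p or not p):
1. not Box (p or not p), u
2. not (p or not p), v
3. not p, v
4. p, v
Accessibility: uRu, uRv, vRu, vRv
Branch closes: p and not p both at v.
Every branch of the negation's tableau closes; the branch above is one of them.

Valid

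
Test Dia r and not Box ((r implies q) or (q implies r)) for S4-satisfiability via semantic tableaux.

1. Dia r and not Box ((r implies q) or (q implies r)), u
2. Dia r, u
3. not Box ((r implies q) or (q implies r)), u
4. r, v
5. not ((r implies q) or (q implies r)), w
6. not (r implies q), w
7. not (q implies r), w
8. r, w
9. not q, w
10. q, w
11. not r, w
Accessibility: uRu, uRv, uRw, vRv, wRw
Branch closes: q and not q both at w.
Every branch closes; the branch above is one of them.

Unsatisfiable (every branch closes)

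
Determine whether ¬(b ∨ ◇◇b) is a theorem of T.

Invalid (countermodel exists)

Tableau for the negation b ∨ ◇◇b:
1. b ∨ ◇◇b, u
2. ◇◇b, u
3. ◇b, v
4. b, w
Accessibility: uRu, uRv, vRv, vRw, wRw
The negation has an open branch (countermodel exists).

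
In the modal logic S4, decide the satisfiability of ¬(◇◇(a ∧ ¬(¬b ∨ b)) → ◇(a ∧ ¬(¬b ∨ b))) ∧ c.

No, unsatisfiable

1. ¬(◇◇(a ∧ ¬(¬b ∨ b)) → ◇(a ∧ ¬(¬b ∨ b))) ∧ c, w0
2. ¬(◇◇(a ∧ ¬(¬b ∨ b)) → ◇(a ∧ ¬(¬b ∨ b))), w0
3. c, w0
4. ◇◇(a ∧ ¬(¬b ∨ b)), w0
5. ¬◇(a ∧ ¬(¬b ∨ b)), w0
6. ¬(a ∧ ¬(¬b ∨ b)), w0
7. ¬b ∨ b, w0
8. b, w0
9. ◇(a ∧ ¬(¬b ∨ b)), w1
10. ¬(a ∧ ¬(¬b ∨ b)), w1
11. ¬b ∨ b, w1
12. b, w1
13. a ∧ ¬(¬b ∨ b), w2
14. a, w2
15. ¬(¬b ∨ b), w2
16. b, w2
17. ¬b, w2
Accessibility: w0Rw0, w0Rw1, w0Rw2, w1Rw1, w1Rw2, w2Rw2
Branch closes: b and ¬b both at w2.
All branches of the tableau close; one closing branch shown above.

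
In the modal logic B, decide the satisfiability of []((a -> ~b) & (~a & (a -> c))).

Yes, satisfiable

1. []((a -> ~b) & (~a & (a -> c))), u
2. (a -> ~b) & (~a & (a -> c)), u
3. a -> ~b, u
4. ~a & (a -> c), u
5. ~a, u
6. a -> c, u
7. ~b, u
8. c, u
Accessibility: uRu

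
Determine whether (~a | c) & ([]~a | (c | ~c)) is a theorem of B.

Invalid (countermodel exists)

Tableau for the negation ~((~a | c) & ([]~a | (c | ~c))):
1. ~((~a | c) & ([]~a | (c | ~c))), w0
2. ~(~a | c), w0
3. a, w0
4. ~c, w0
Accessibility: w0Rw0
The negation has an open branch (countermodel exists).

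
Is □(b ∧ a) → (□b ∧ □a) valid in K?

Tableau for the negation ¬(□(b ∧ a) → (□b ∧ □a)):
1. ¬(□(b ∧ a) → (□b ∧ □a)), w0
2. □(b ∧ a), w0
3. ¬(□b ∧ □a), w0
4. ¬□a, w0
5. ¬a, w1
6. b ∧ a, w1
7. b, w1
8. a, w1
Accessibility: w0Rw1
Branch closes: a and ¬a both at w1.
All branches of the negation close; one closing branch shown above.

Valid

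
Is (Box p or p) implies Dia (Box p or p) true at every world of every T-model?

Tableau for the negation not ((Box p or p) implies Dia (Box p or p)):
1. not ((Box p or p) implies Dia (Box p or p)), u
2. Box p or p, u   [neg-implies-rule on 1]
3. not Dia (Box p or p), u   [neg-implies-rule on 1]
4. not (Box p or p), u   [neg-Dia-rule on 3 via uRu]
5. not Box p, u   [neg-or-rule on 4]
6. not p, u   [neg-or-rule on 4]
7. Box p, u   [or-rule on 2 (branches; this branch)]
8. p, u   [Box-rule on 7 via uRu]
Accessibility: uRu
Branch closes: p and not p both at u.
All branches of the negation close; one closing branch shown above.

Yes, valid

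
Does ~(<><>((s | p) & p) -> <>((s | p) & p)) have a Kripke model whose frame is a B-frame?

1. ~(<><>((s | p) & p) -> <>((s | p) & p)), u
2. <><>((s | p) & p), u   [~->-rule on 1]
3. ~<>((s | p) & p), u   [~->-rule on 1]
4. ~((s | p) & p), u   [~<>-rule on 3 via uRu]
5. ~p, u   [~&-rule on 4 (branches; this branch)]
6. <>((s | p) & p), v   [<>-rule on 2: fresh world v, uRv]
7. ~((s | p) & p), v   [~<>-rule on 3 via uRv]
8. ~p, v   [~&-rule on 7 (branches; this branch)]
9. (s | p) & p, w   [<>-rule on 6: fresh world w, vRw]
10. s | p, w   [&-rule on 9]
11. p, w   [&-rule on 9]
Accessibility: uRu, uRv, vRu, vRv, vRw, wRv, wRw

Satisfiable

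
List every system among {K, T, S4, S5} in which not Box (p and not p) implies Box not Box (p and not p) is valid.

T-tableau for the negation not (not Box (p and not p) implies Box not Box (p and not p)):
1. not (not Box (p and not p) implies Box not Box (p and not p)), w0
2. not Box (p and not p), w0
3. not Box not Box (p and not p), w0
4. not (p and not p), w1
5. p, w1
6. Box (p and not p), w2
7. p and not p, w2
8. p, w2
9. not p, w2
Accessibility: w0Rw0, w0Rw1, w0Rw2, w1Rw1, w2Rw2
Branch closes: p and not p both at w2.
Every branch closes (one shown): valid in T, hence also in S4, S5 (every theorem of T is a theorem of S4 and S5).
K-tableau for the negation not (not Box (p and not p) implies Box not Box (p and not p)):
1. not (not Box (p and not p) implies Box not Box (p and not p)), w0
2. not Box (p and not p), w0
3. not Box not Box (p and not p), w0
4. not (p and not p), w1
5. p, w1
6. Box (p and not p), w2
Accessibility: w0Rw1, w0Rw2
Complete open branch: countermodel on a K-frame, so not valid in K.

T, S4, S5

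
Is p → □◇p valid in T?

No, not valid

Tableau for the negation ¬(p → □◇p):
1. ¬(p → □◇p), 0
2. p, 0
3. ¬□◇p, 0
4. ¬◇p, 1
5. ¬p, 1
Accessibility: 0R0, 0R1, 1R1
The negation has an open branch (countermodel exists).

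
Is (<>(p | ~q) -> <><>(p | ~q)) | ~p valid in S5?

Tableau for the negation ~((<>(p | ~q) -> <><>(p | ~q)) | ~p):
1. ~((<>(p | ~q) -> <><>(p | ~q)) | ~p), u
2. ~(<>(p | ~q) -> <><>(p | ~q)), u
3. p, u
4. <>(p | ~q), u
5. ~<><>(p | ~q), u
6. ~<>(p | ~q), u
7. ~(p | ~q), u
8. ~p, u
9. q, u
Accessibility: uRu
Branch closes: p and ~p both at u.
All branches of the negation close; one closing branch shown above.

Valid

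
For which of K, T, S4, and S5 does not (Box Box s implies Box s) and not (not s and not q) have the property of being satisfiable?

K-tableau for the formula:
1. not (Box Box s implies Box s) and not (not s and not q), u
2. not (Box Box s implies Box s), u   [and-rule on 1]
3. not (not s and not q), u   [and-rule on 1]
4. Box Box s, u   [neg-implies-rule on 2]
5. not Box s, u   [neg-implies-rule on 2]
6. q, u   [neg-and-rule on 3 (branches; this branch)]
7. not s, v   [neg-Box-rule on 5: fresh world v, uRv]
8. Box s, v   [Box-rule on 4 via uRv]
Accessibility: uRv
Complete open branch: satisfiable in K.
T-tableau for the formula:
1. not (Box Box s implies Box s) and not (not s and not q), u
2. not (Box Box s implies Box s), u   [and-rule on 1]
3. not (not s and not q), u   [and-rule on 1]
4. Box Box s, u   [neg-implies-rule on 2]
5. not Box s, u   [neg-implies-rule on 2]
6. Box s, u   [Box-rule on 4 via uRu]
7. s, u   [Box-rule on 6 via uRu]
8. q, u   [neg-and-rule on 3 (branches; this branch)]
9. not s, v   [neg-Box-rule on 5: fresh world v, uRv]
10. Box s, v   [Box-rule on 4 via uRv]
11. s, v   [Box-rule on 6 via uRv]
Accessibility: uRu, uRv, vRv
Branch closes: s and not s both at v.
Every branch closes (one shown): unsatisfiable in T, hence also in S4, S5 (every S4/S5-frame is a T-frame).

K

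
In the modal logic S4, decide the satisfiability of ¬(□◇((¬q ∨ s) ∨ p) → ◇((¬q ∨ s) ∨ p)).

1. ¬(□◇((¬q ∨ s) ∨ p) → ◇((¬q ∨ s) ∨ p)), u
2. □◇((¬q ∨ s) ∨ p), u   [¬→-rule on 1]
3. ¬◇((¬q ∨ s) ∨ p), u   [¬→-rule on 1]
4. ◇((¬q ∨ s) ∨ p), u   [□-rule on 2 via uRu]
5. ¬((¬q ∨ s) ∨ p), u   [¬◇-rule on 3 via uRu]
6. ¬(¬q ∨ s), u   [¬∨-rule on 5]
7. ¬p, u   [¬∨-rule on 5]
8. q, u   [¬∨-rule on 6]
9. ¬s, u   [¬∨-rule on 6]
10. (¬q ∨ s) ∨ p, v   [◇-rule on 4: fresh world v, uRv]
11. ◇((¬q ∨ s) ∨ p), v   [□-rule on 2 via uRv]
12. ¬((¬q ∨ s) ∨ p), v   [¬◇-rule on 3 via uRv]
13. ¬(¬q ∨ s), v   [¬∨-rule on 12]
14. ¬p, v   [¬∨-rule on 12]
15. q, v   [¬∨-rule on 13]
16. ¬s, v   [¬∨-rule on 13]
17. ¬q ∨ s, v   [∨-rule on 10 (branches; this branch)]
18. s, v   [∨-rule on 17 (branches; this branch)]
Accessibility: uRu, uRv, vRv
Branch closes: s and ¬s both at v.
Every branch closes; the branch above is one of them.

No, unsatisfiable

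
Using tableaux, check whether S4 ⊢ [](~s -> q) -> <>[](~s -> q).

Tableau for the negation ~([](~s -> q) -> <>[](~s -> q)):
1. ~([](~s -> q) -> <>[](~s -> q)), 0
2. [](~s -> q), 0
3. ~<>[](~s -> q), 0
4. ~s -> q, 0
5. ~[](~s -> q), 0
6. q, 0
7. ~(~s -> q), 1
8. ~s, 1
9. ~q, 1
10. ~s -> q, 1
11. ~[](~s -> q), 1
12. q, 1
Accessibility: 0R0, 0R1, 1R1
Branch closes: q and ~q both at 1.
All branches of the negation close; one closing branch shown above.

Yes, valid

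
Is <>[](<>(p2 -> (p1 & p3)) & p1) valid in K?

Tableau for the negation ~<>[](<>(p2 -> (p1 & p3)) & p1):
1. ~<>[](<>(p2 -> (p1 & p3)) & p1), w0
The negation has an open branch (countermodel exists).

No, not valid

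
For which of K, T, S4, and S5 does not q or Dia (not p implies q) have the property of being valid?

K-tableau for the negation not (not q or Dia (not p implies q)):
1. not (not q or Dia (not p implies q)), w0
2. q, w0   [neg-or-rule on 1]
3. not Dia (not p implies q), w0   [neg-or-rule on 1]
Complete open branch: countermodel on a K-frame, so not valid in K.
T-tableau for the negation not (not q or Dia (not p implies q)):
1. not (not q or Dia (not p implies q)), w0
2. q, w0   [neg-or-rule on 1]
3. not Dia (not p implies q), w0   [neg-or-rule on 1]
4. not (not p implies q), w0   [neg-Dia-rule on 3 via w0Rw0]
5. not p, w0   [neg-implies-rule on 4]
6. not q, w0   [neg-implies-rule on 4]
Accessibility: w0Rw0
Branch closes: q and not q both at w0.
Every branch closes (one shown): valid in T, hence also in S4, S5 (every theorem of T is a theorem of S4 and S5).

T, S4, S5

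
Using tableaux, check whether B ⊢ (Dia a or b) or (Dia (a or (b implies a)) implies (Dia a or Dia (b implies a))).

Tableau for the negation not ((Dia a or b) or (Dia (a or (b implies a)) implies (Dia a or Dia (b implies a)))):
1. not ((Dia a or b) or (Dia (a or (b implies a)) implies (Dia a or Dia (b implies a)))), u
2. not (Dia a or b), u
3. not (Dia (a or (b implies a)) implies (Dia a or Dia (b implies a))), u
4. not Dia a, u
5. not b, u
6. Dia (a or (b implies a)), u
7. not (Dia a or Dia (b implies a)), u
8. not Dia (b implies a), u
9. not a, u
10. not (b implies a), u
11. b, u
Accessibility: uRu
Branch closes: b and not b both at u.
Every branch of the negation's tableau closes; the branch above is one of them.

Valid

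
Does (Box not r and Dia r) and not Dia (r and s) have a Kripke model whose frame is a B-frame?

Unsatisfiable (every branch closes)

1. (Box not r and Dia r) and not Dia (r and s), u
2. Box not r and Dia r, u
3. not Dia (r and s), u
4. Box not r, u
5. Dia r, u
6. not (r and s), u
7. not r, u
8. not s, u
9. r, v
10. not (r and s), v
11. not r, v
Accessibility: uRu, uRv, vRu, vRv
Branch closes: r and not r both at v.
All branches of the tableau close; one closing branch shown above.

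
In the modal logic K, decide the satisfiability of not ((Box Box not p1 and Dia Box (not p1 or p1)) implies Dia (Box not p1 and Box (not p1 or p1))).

1. not ((Box Box not p1 and Dia Box (not p1 or p1)) implies Dia (Box not p1 and Box (not p1 or p1))), w0
2. Box Box not p1 and Dia Box (not p1 or p1), w0
3. not Dia (Box not p1 and Box (not p1 or p1)), w0
4. Box Box not p1, w0
5. Dia Box (not p1 or p1), w0
6. Box (not p1 or p1), w1
7. not (Box not p1 and Box (not p1 or p1)), w1
8. Box not p1, w1
9. not Box not p1, w1
10. p1, w2
11. not p1 or p1, w2
12. not p1, w2
Accessibility: w0Rw1, w1Rw2
Branch closes: p1 and not p1 both at w2.
(One branch shown.) All branches close.

Unsatisfiable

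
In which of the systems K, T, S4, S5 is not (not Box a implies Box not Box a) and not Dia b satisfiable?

K, T, S4

S4-tableau for the formula:
1. not (not Box a implies Box not Box a) and not Dia b, 0
2. not (not Box a implies Box not Box a), 0
3. not Dia b, 0
4. not Box a, 0
5. not Box not Box a, 0
6. not b, 0
7. not a, 1
8. not b, 1
9. Box a, 2
10. not b, 2
11. a, 2
Accessibility: 0R0, 0R1, 0R2, 1R1, 2R2
Complete open branch: satisfiable in S4, hence also in K, T (this S4-model is also a K-model and a T-model).
S5-tableau for the formula:
1. not (not Box a implies Box not Box a) and not Dia b, 0
2. not (not Box a implies Box not Box a), 0
3. not Dia b, 0
4. not Box a, 0
5. not Box not Box a, 0
6. not b, 0
7. not a, 1
8. not b, 1
9. Box a, 2
10. not b, 2
11. a, 0
12. a, 1
Accessibility: 0R0, 0R1, 0R2, 1R0, 1R1, 1R2, 2R0, 2R1, 2R2
Branch closes: a and not a both at 1.
Every branch closes (one shown): unsatisfiable in S5.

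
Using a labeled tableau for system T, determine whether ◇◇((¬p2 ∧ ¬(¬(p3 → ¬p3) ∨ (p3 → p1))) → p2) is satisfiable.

1. ◇◇((¬p2 ∧ ¬(¬(p3 → ¬p3) ∨ (p3 → p1))) → p2), w0
2. ◇((¬p2 ∧ ¬(¬(p3 → ¬p3) ∨ (p3 → p1))) → p2), w1
3. (¬p2 ∧ ¬(¬(p3 → ¬p3) ∨ (p3 → p1))) → p2, w2
4. p2, w2
Accessibility: w0Rw0, w0Rw1, w1Rw1, w1Rw2, w2Rw2

Satisfiable (open branch found)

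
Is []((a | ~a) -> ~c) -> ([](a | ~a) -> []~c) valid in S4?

Valid in S4

Tableau for the negation ~([]((a | ~a) -> ~c) -> ([](a | ~a) -> []~c)):
1. ~([]((a | ~a) -> ~c) -> ([](a | ~a) -> []~c)), u
2. []((a | ~a) -> ~c), u
3. ~([](a | ~a) -> []~c), u
4. [](a | ~a), u
5. ~[]~c, u
6. (a | ~a) -> ~c, u
7. a | ~a, u
8. ~c, u
9. ~a, u
10. c, v
11. (a | ~a) -> ~c, v
12. a | ~a, v
13. ~(a | ~a), v
14. ~a, v
15. a, v
Accessibility: uRu, uRv, vRv
Branch closes: a and ~a both at v.
Every branch of the negation's tableau closes; the branch above is one of them.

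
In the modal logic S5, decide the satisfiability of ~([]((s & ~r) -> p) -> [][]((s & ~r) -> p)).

1. ~([]((s & ~r) -> p) -> [][]((s & ~r) -> p)), w0
2. []((s & ~r) -> p), w0   [~->-rule on 1]
3. ~[][]((s & ~r) -> p), w0   [~->-rule on 1]
4. (s & ~r) -> p, w0   [[]-rule on 2 via w0Rw0]
5. ~(s & ~r), w0   [->-rule on 4 (branches; this branch)]
6. r, w0   [~&-rule on 5 (branches; this branch)]
7. ~[]((s & ~r) -> p), w1   [~[]-rule on 3: fresh world w1, w0Rw1]
8. (s & ~r) -> p, w1   [[]-rule on 2 via w0Rw1]
9. ~(s & ~r), w1   [->-rule on 8 (branches; this branch)]
10. r, w1   [~&-rule on 9 (branches; this branch)]
11. ~((s & ~r) -> p), w2   [~[]-rule on 7: fresh world w2, w1Rw2]
12. s & ~r, w2   [~->-rule on 11]
13. ~p, w2   [~->-rule on 11]
14. s, w2   [&-rule on 12]
15. ~r, w2   [&-rule on 12]
16. (s & ~r) -> p, w2   [[]-rule on 2 via w0Rw2]
17. ~(s & ~r), w2   [->-rule on 16 (branches; this branch)]
18. r, w2   [~&-rule on 17 (branches; this branch)]
Accessibility: w0Rw0, w0Rw1, w0Rw2, w1Rw0, w1Rw1, w1Rw2, w2Rw0, w2Rw1, w2Rw2
Branch closes: r and ~r both at w2.
(One branch shown.) All branches close.

Unsatisfiable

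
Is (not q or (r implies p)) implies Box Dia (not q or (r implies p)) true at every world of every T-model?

Tableau for the negation not ((not q or (r implies p)) implies Box Dia (not q or (r implies p))):
1. not ((not q or (r implies p)) implies Box Dia (not q or (r implies p))), 0
2. not q or (r implies p), 0   [neg-implies-rule on 1]
3. not Box Dia (not q or (r implies p)), 0   [neg-implies-rule on 1]
4. r implies p, 0   [or-rule on 2 (branches; this branch)]
5. p, 0   [implies-rule on 4 (branches; this branch)]
6. not Dia (not q or (r implies p)), 1   [neg-Box-rule on 3: fresh world 1, 0R1]
7. not (not q or (r implies p)), 1   [neg-Dia-rule on 6 via 1R1]
8. q, 1   [neg-or-rule on 7]
9. not (r implies p), 1   [neg-or-rule on 7]
10. r, 1   [neg-implies-rule on 9]
11. not p, 1   [neg-implies-rule on 9]
Accessibility: 0R0, 0R1, 1R1
The negation has an open branch (countermodel exists).

No, not valid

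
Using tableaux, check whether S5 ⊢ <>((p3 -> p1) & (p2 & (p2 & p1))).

Tableau for the negation ~<>((p3 -> p1) & (p2 & (p2 & p1))):
1. ~<>((p3 -> p1) & (p2 & (p2 & p1))), w0
2. ~((p3 -> p1) & (p2 & (p2 & p1))), w0   [~<>-rule on 1 via w0Rw0]
3. ~(p2 & (p2 & p1)), w0   [~&-rule on 2 (branches; this branch)]
4. ~(p2 & p1), w0   [~&-rule on 3 (branches; this branch)]
5. ~p1, w0   [~&-rule on 4 (branches; this branch)]
Accessibility: w0Rw0
The negation has an open branch (countermodel exists).

Invalid (countermodel exists)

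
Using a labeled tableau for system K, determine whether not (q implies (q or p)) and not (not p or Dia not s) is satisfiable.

Unsatisfiable (every branch closes)

1. not (q implies (q or p)) and not (not p or Dia not s), 0
2. not (q implies (q or p)), 0
3. not (not p or Dia not s), 0
4. q, 0
5. not (q or p), 0
6. p, 0
7. not Dia not s, 0
8. not q, 0
9. not p, 0
Branch closes: q and not q both at 0.
Every branch closes; the branch above is one of them.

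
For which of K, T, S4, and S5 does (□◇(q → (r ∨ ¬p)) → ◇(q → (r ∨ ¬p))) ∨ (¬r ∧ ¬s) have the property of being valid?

T, S4, S5

K-tableau for the negation ¬((□◇(q → (r ∨ ¬p)) → ◇(q → (r ∨ ¬p))) ∨ (¬r ∧ ¬s)):
1. ¬((□◇(q → (r ∨ ¬p)) → ◇(q → (r ∨ ¬p))) ∨ (¬r ∧ ¬s)), 0
2. ¬(□◇(q → (r ∨ ¬p)) → ◇(q → (r ∨ ¬p))), 0   [¬∨-rule on 1]
3. ¬(¬r ∧ ¬s), 0   [¬∨-rule on 1]
4. □◇(q → (r ∨ ¬p)), 0   [¬→-rule on 2]
5. ¬◇(q → (r ∨ ¬p)), 0   [¬→-rule on 2]
6. s, 0   [¬∧-rule on 3 (branches; this branch)]
Complete open branch: countermodel on a K-frame, so not valid in K.
T-tableau for the negation ¬((□◇(q → (r ∨ ¬p)) → ◇(q → (r ∨ ¬p))) ∨ (¬r ∧ ¬s)):
1. ¬((□◇(q → (r ∨ ¬p)) → ◇(q → (r ∨ ¬p))) ∨ (¬r ∧ ¬s)), 0
2. ¬(□◇(q → (r ∨ ¬p)) → ◇(q → (r ∨ ¬p))), 0   [¬∨-rule on 1]
3. ¬(¬r ∧ ¬s), 0   [¬∨-rule on 1]
4. □◇(q → (r ∨ ¬p)), 0   [¬→-rule on 2]
5. ¬◇(q → (r ∨ ¬p)), 0   [¬→-rule on 2]
6. ◇(q → (r ∨ ¬p)), 0   [□-rule on 4 via 0R0]
7. ¬(q → (r ∨ ¬p)), 0   [¬◇-rule on 5 via 0R0]
8. q, 0   [¬→-rule on 7]
9. ¬(r ∨ ¬p), 0   [¬→-rule on 7]
10. ¬r, 0   [¬∨-rule on 9]
11. p, 0   [¬∨-rule on 9]
12. s, 0   [¬∧-rule on 3 (branches; this branch)]
13. q → (r ∨ ¬p), 1   [◇-rule on 6: fresh world 1, 0R1]
14. ◇(q → (r ∨ ¬p)), 1   [□-rule on 4 via 0R1]
15. ¬(q → (r ∨ ¬p)), 1   [¬◇-rule on 5 via 0R1]
16. q, 1   [¬→-rule on 15]
17. ¬(r ∨ ¬p), 1   [¬→-rule on 15]
18. ¬r, 1   [¬∨-rule on 17]
19. p, 1   [¬∨-rule on 17]
20. r ∨ ¬p, 1   [→-rule on 13 (branches; this branch)]
21. ¬p, 1   [∨-rule on 20 (branches; this branch)]
Accessibility: 0R0, 0R1, 1R1
Branch closes: p and ¬p both at 1.
Every branch closes (one shown): valid in T, hence also in S4, S5 (every theorem of T is a theorem of S4 and S5).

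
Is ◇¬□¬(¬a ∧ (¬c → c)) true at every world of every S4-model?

No, not valid

Tableau for the negation ¬◇¬□¬(¬a ∧ (¬c → c)):
1. ¬◇¬□¬(¬a ∧ (¬c → c)), u
2. □¬(¬a ∧ (¬c → c)), u
3. ¬(¬a ∧ (¬c → c)), u
4. ¬(¬c → c), u
5. ¬c, u
Accessibility: uRu
The negation has an open branch (countermodel exists).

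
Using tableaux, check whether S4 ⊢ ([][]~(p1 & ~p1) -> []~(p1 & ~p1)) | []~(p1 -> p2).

Tableau for the negation ~(([][]~(p1 & ~p1) -> []~(p1 & ~p1)) | []~(p1 -> p2)):
1. ~(([][]~(p1 & ~p1) -> []~(p1 & ~p1)) | []~(p1 -> p2)), w0
2. ~([][]~(p1 & ~p1) -> []~(p1 & ~p1)), w0
3. ~[]~(p1 -> p2), w0
4. [][]~(p1 & ~p1), w0
5. ~[]~(p1 & ~p1), w0
6. []~(p1 & ~p1), w0
7. ~(p1 & ~p1), w0
8. p1, w0
9. p1 -> p2, w1
10. []~(p1 & ~p1), w1
11. ~(p1 & ~p1), w1
12. p2, w1
13. p1, w1
14. p1 & ~p1, w2
15. p1, w2
16. ~p1, w2
Accessibility: w0Rw0, w0Rw1, w0Rw2, w1Rw1, w2Rw2
Branch closes: p1 and ~p1 both at w2.
All branches of the negation close; one closing branch shown above.

Yes, valid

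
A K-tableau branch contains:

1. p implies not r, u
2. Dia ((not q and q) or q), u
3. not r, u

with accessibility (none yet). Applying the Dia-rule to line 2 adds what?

a fresh world v with uRv, and (not q and q) or q at v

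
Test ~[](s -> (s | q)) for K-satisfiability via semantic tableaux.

1. ~[](s -> (s | q)), w0
2. ~(s -> (s | q)), w1
3. s, w1
4. ~(s | q), w1
5. ~s, w1
6. ~q, w1
Accessibility: w0Rw1
Branch closes: s and ~s both at w1.
All branches of the tableau close; one closing branch shown above.

Unsatisfiable (every branch closes)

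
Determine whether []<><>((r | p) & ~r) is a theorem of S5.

Tableau for the negation ~[]<><>((r | p) & ~r):
1. ~[]<><>((r | p) & ~r), 0
2. ~<><>((r | p) & ~r), 1
3. ~<>((r | p) & ~r), 0
4. ~<>((r | p) & ~r), 1
5. ~((r | p) & ~r), 0
6. ~((r | p) & ~r), 1
7. r, 0
8. r, 1
Accessibility: 0R0, 0R1, 1R0, 1R1
The negation has an open branch (countermodel exists).

Not valid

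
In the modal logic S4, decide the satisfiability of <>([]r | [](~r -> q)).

Satisfiable (open branch found)

1. <>([]r | [](~r -> q)), u
2. []r | [](~r -> q), v
3. [](~r -> q), v
4. ~r -> q, v
5. q, v
Accessibility: uRu, uRv, vRv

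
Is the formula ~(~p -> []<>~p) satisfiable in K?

Yes, satisfiable

1. ~(~p -> []<>~p), 0
2. ~p, 0
3. ~[]<>~p, 0
4. ~<>~p, 1
Accessibility: 0R1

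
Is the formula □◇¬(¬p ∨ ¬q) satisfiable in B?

Satisfiable

1. □◇¬(¬p ∨ ¬q), u
2. ◇¬(¬p ∨ ¬q), u   [□-rule on 1 via uRu]
3. ¬(¬p ∨ ¬q), v   [◇-rule on 2: fresh world v, uRv]
4. p, v   [¬∨-rule on 3]
5. q, v   [¬∨-rule on 3]
6. ◇¬(¬p ∨ ¬q), v   [□-rule on 1 via uRv]
7. ¬(¬p ∨ ¬q), w   [◇-rule on 6: fresh world w, vRw]
8. p, w   [¬∨-rule on 7]
9. q, w   [¬∨-rule on 7]
Accessibility: uRu, uRv, vRu, vRv, vRw, wRv, wRw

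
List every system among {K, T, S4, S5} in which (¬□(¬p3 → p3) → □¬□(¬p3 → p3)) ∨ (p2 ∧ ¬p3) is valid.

S5

S4-tableau for the negation ¬((¬□(¬p3 → p3) → □¬□(¬p3 → p3)) ∨ (p2 ∧ ¬p3)):
1. ¬((¬□(¬p3 → p3) → □¬□(¬p3 → p3)) ∨ (p2 ∧ ¬p3)), 0
2. ¬(¬□(¬p3 → p3) → □¬□(¬p3 → p3)), 0
3. ¬(p2 ∧ ¬p3), 0
4. ¬□(¬p3 → p3), 0
5. ¬□¬□(¬p3 → p3), 0
6. p3, 0
7. ¬(¬p3 → p3), 1
8. ¬p3, 1
9. □(¬p3 → p3), 2
10. ¬p3 → p3, 2
11. p3, 2
Accessibility: 0R0, 0R1, 0R2, 1R1, 2R2
Complete open branch: countermodel on an S4-frame, so not valid in S4, nor in K, T (the same frame is also a K-frame and a T-frame).
S5-tableau for the negation ¬((¬□(¬p3 → p3) → □¬□(¬p3 → p3)) ∨ (p2 ∧ ¬p3)):
1. ¬((¬□(¬p3 → p3) → □¬□(¬p3 → p3)) ∨ (p2 ∧ ¬p3)), 0
2. ¬(¬□(¬p3 → p3) → □¬□(¬p3 → p3)), 0
3. ¬(p2 ∧ ¬p3), 0
4. ¬□(¬p3 → p3), 0
5. ¬□¬□(¬p3 → p3), 0
6. p3, 0
7. ¬(¬p3 → p3), 1
8. ¬p3, 1
9. □(¬p3 → p3), 2
10. ¬p3 → p3, 0
11. ¬p3 → p3, 1
12. ¬p3 → p3, 2
13. p3, 1
Accessibility: 0R0, 0R1, 0R2, 1R0, 1R1, 1R2, 2R0, 2R1, 2R2
Branch closes: p3 and ¬p3 both at 1.
Every branch closes (one shown): valid in S5.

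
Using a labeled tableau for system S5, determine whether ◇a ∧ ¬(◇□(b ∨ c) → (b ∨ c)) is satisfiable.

1. ◇a ∧ ¬(◇□(b ∨ c) → (b ∨ c)), u
2. ◇a, u
3. ¬(◇□(b ∨ c) → (b ∨ c)), u
4. ◇□(b ∨ c), u
5. ¬(b ∨ c), u
6. ¬b, u
7. ¬c, u
8. a, v
9. □(b ∨ c), w
10. b ∨ c, u
11. b ∨ c, v
12. b ∨ c, w
13. c, u
Accessibility: uRu, uRv, uRw, vRu, vRv, vRw, wRu, wRv, wRw
Branch closes: c and ¬c both at u.
(One branch shown.) All branches close.

Unsatisfiable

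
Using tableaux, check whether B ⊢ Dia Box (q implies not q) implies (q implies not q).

Yes, valid

Tableau for the negation not (Dia Box (q implies not q) implies (q implies not q)):
1. not (Dia Box (q implies not q) implies (q implies not q)), w0
2. Dia Box (q implies not q), w0   [neg-implies-rule on 1]
3. not (q implies not q), w0   [neg-implies-rule on 1]
4. q, w0   [neg-implies-rule on 3]
5. Box (q implies not q), w1   [Dia-rule on 2: fresh world w1, w0Rw1]
6. q implies not q, w0   [Box-rule on 5 via w1Rw0]
7. q implies not q, w1   [Box-rule on 5 via w1Rw1]
8. not q, w0   [implies-rule on 6 (branches; this branch)]
Accessibility: w0Rw0, w0Rw1, w1Rw0, w1Rw1
Branch closes: q and not q both at w0.
All branches of the negation close; one closing branch shown above.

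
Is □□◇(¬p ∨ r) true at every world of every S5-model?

Invalid (countermodel exists)

Tableau for the negation ¬□□◇(¬p ∨ r):
1. ¬□□◇(¬p ∨ r), w0
2. ¬□◇(¬p ∨ r), w1   [¬□-rule on 1: fresh world w1, w0Rw1]
3. ¬◇(¬p ∨ r), w2   [¬□-rule on 2: fresh world w2, w1Rw2]
4. ¬(¬p ∨ r), w0   [¬◇-rule on 3 via w2Rw0]
5. p, w0   [¬∨-rule on 4]
6. ¬r, w0   [¬∨-rule on 4]
7. ¬(¬p ∨ r), w1   [¬◇-rule on 3 via w2Rw1]
8. p, w1   [¬∨-rule on 7]
9. ¬r, w1   [¬∨-rule on 7]
10. ¬(¬p ∨ r), w2   [¬◇-rule on 3 via w2Rw2]
11. p, w2   [¬∨-rule on 10]
12. ¬r, w2   [¬∨-rule on 10]
Accessibility: w0Rw0, w0Rw1, w0Rw2, w1Rw0, w1Rw1, w1Rw2, w2Rw0, w2Rw1, w2Rw2
The negation has an open branch (countermodel exists).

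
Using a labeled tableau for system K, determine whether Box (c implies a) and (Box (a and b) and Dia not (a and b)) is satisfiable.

1. Box (c implies a) and (Box (a and b) and Dia not (a and b)), u
2. Box (c implies a), u   [and-rule on 1]
3. Box (a and b) and Dia not (a and b), u   [and-rule on 1]
4. Box (a and b), u   [and-rule on 3]
5. Dia not (a and b), u   [and-rule on 3]
6. not (a and b), v   [Dia-rule on 5: fresh world v, uRv]
7. c implies a, v   [Box-rule on 2 via uRv]
8. a and b, v   [Box-rule on 4 via uRv]
9. a, v   [and-rule on 8]
10. b, v   [and-rule on 8]
11. not b, v   [neg-and-rule on 6 (branches; this branch)]
Accessibility: uRv
Branch closes: b and not b both at v.
All branches of the tableau close; one closing branch shown above.

No, unsatisfiable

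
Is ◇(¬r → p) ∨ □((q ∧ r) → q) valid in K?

Valid in K

Tableau for the negation ¬(◇(¬r → p) ∨ □((q ∧ r) → q)):
1. ¬(◇(¬r → p) ∨ □((q ∧ r) → q)), 0
2. ¬◇(¬r → p), 0   [¬∨-rule on 1]
3. ¬□((q ∧ r) → q), 0   [¬∨-rule on 1]
4. ¬((q ∧ r) → q), 1   [¬□-rule on 3: fresh world 1, 0R1]
5. q ∧ r, 1   [¬→-rule on 4]
6. ¬q, 1   [¬→-rule on 4]
7. q, 1   [∧-rule on 5]
8. r, 1   [∧-rule on 5]
Accessibility: 0R1
Branch closes: q and ¬q both at 1.
All branches of the negation close; one closing branch shown above.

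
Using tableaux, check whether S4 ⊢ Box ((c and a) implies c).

Tableau for the negation not Box ((c and a) implies c):
1. not Box ((c and a) implies c), u
2. not ((c and a) implies c), v
3. c and a, v
4. not c, v
5. c, v
6. a, v
Accessibility: uRu, uRv, vRv
Branch closes: c and not c both at v.
Every branch of the negation's tableau closes; the branch above is one of them.

Valid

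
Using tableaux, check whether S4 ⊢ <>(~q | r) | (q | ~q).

Tableau for the negation ~(<>(~q | r) | (q | ~q)):
1. ~(<>(~q | r) | (q | ~q)), w0
2. ~<>(~q | r), w0
3. ~(q | ~q), w0
4. ~q, w0
5. q, w0
Accessibility: w0Rw0
Branch closes: q and ~q both at w0.
Every branch of the negation's tableau closes; the branch above is one of them.

Valid in S4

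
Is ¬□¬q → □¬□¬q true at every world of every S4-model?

Invalid (countermodel exists)

Tableau for the negation ¬(¬□¬q → □¬□¬q):
1. ¬(¬□¬q → □¬□¬q), 0
2. ¬□¬q, 0   [¬→-rule on 1]
3. ¬□¬□¬q, 0   [¬→-rule on 1]
4. q, 1   [¬□-rule on 2: fresh world 1, 0R1]
5. □¬q, 2   [¬□-rule on 3: fresh world 2, 0R2]
6. ¬q, 2   [□-rule on 5 via 2R2]
Accessibility: 0R0, 0R1, 0R2, 1R1, 2R2
The negation has an open branch (countermodel exists).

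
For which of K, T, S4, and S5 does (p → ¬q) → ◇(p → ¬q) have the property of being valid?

T-tableau for the negation ¬((p → ¬q) → ◇(p → ¬q)):
1. ¬((p → ¬q) → ◇(p → ¬q)), w0
2. p → ¬q, w0   [¬→-rule on 1]
3. ¬◇(p → ¬q), w0   [¬→-rule on 1]
4. ¬(p → ¬q), w0   [¬◇-rule on 3 via w0Rw0]
5. p, w0   [¬→-rule on 4]
6. q, w0   [¬→-rule on 4]
7. ¬q, w0   [→-rule on 2 (branches; this branch)]
Accessibility: w0Rw0
Branch closes: q and ¬q both at w0.
Every branch closes (one shown): valid in T, hence also in S4, S5 (every theorem of T is a theorem of S4 and S5).
K-tableau for the negation ¬((p → ¬q) → ◇(p → ¬q)):
1. ¬((p → ¬q) → ◇(p → ¬q)), w0
2. p → ¬q, w0   [¬→-rule on 1]
3. ¬◇(p → ¬q), w0   [¬→-rule on 1]
4. ¬q, w0   [→-rule on 2 (branches; this branch)]
Complete open branch: countermodel on a K-frame, so not valid in K.

T, S4, S5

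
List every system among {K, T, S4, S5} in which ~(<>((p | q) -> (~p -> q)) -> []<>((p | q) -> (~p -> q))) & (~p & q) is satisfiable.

K-tableau for the formula:
1. ~(<>((p | q) -> (~p -> q)) -> []<>((p | q) -> (~p -> q))) & (~p & q), 0
2. ~(<>((p | q) -> (~p -> q)) -> []<>((p | q) -> (~p -> q))), 0
3. ~p & q, 0
4. <>((p | q) -> (~p -> q)), 0
5. ~[]<>((p | q) -> (~p -> q)), 0
6. ~p, 0
7. q, 0
8. (p | q) -> (~p -> q), 1
9. ~p -> q, 1
10. q, 1
11. ~<>((p | q) -> (~p -> q)), 2
Accessibility: 0R1, 0R2
Complete open branch: satisfiable in K.
T-tableau for the formula:
1. ~(<>((p | q) -> (~p -> q)) -> []<>((p | q) -> (~p -> q))) & (~p & q), 0
2. ~(<>((p | q) -> (~p -> q)) -> []<>((p | q) -> (~p -> q))), 0
3. ~p & q, 0
4. <>((p | q) -> (~p -> q)), 0
5. ~[]<>((p | q) -> (~p -> q)), 0
6. ~p, 0
7. q, 0
8. (p | q) -> (~p -> q), 1
9. ~p -> q, 1
10. q, 1
11. ~<>((p | q) -> (~p -> q)), 2
12. ~((p | q) -> (~p -> q)), 2
13. p | q, 2
14. ~(~p -> q), 2
15. ~p, 2
16. ~q, 2
17. q, 2
Accessibility: 0R0, 0R1, 0R2, 1R1, 2R2
Branch closes: q and ~q both at 2.
Every branch closes (one shown): unsatisfiable in T, hence also in S4, S5 (every S4/S5-frame is a T-frame).

K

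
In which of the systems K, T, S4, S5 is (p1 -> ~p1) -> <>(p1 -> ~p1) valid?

T, S4, S5

T-tableau for the negation ~((p1 -> ~p1) -> <>(p1 -> ~p1)):
1. ~((p1 -> ~p1) -> <>(p1 -> ~p1)), 0
2. p1 -> ~p1, 0
3. ~<>(p1 -> ~p1), 0
4. ~(p1 -> ~p1), 0
5. p1, 0
6. ~p1, 0
Accessibility: 0R0
Branch closes: p1 and ~p1 both at 0.
Every branch closes (one shown): valid in T, hence also in S4, S5 (every theorem of T is a theorem of S4 and S5).
K-tableau for the negation ~((p1 -> ~p1) -> <>(p1 -> ~p1)):
1. ~((p1 -> ~p1) -> <>(p1 -> ~p1)), 0
2. p1 -> ~p1, 0
3. ~<>(p1 -> ~p1), 0
4. ~p1, 0
Complete open branch: countermodel on a K-frame, so not valid in K.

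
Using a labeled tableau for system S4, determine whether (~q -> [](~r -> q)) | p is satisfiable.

1. (~q -> [](~r -> q)) | p, w0
2. p, w0
Accessibility: w0Rw0

Yes, satisfiable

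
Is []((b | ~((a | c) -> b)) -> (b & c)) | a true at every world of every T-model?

No, not valid

Tableau for the negation ~([]((b | ~((a | c) -> b)) -> (b & c)) | a):
1. ~([]((b | ~((a | c) -> b)) -> (b & c)) | a), 0
2. ~[]((b | ~((a | c) -> b)) -> (b & c)), 0
3. ~a, 0
4. ~((b | ~((a | c) -> b)) -> (b & c)), 1
5. b | ~((a | c) -> b), 1
6. ~(b & c), 1
7. ~((a | c) -> b), 1
8. a | c, 1
9. ~b, 1
10. ~c, 1
11. a, 1
Accessibility: 0R0, 0R1, 1R1
The negation has an open branch (countermodel exists).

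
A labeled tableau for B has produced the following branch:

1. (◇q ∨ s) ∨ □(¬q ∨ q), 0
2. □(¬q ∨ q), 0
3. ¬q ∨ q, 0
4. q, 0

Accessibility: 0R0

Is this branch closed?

No atom appears with both signs at the same world.

Open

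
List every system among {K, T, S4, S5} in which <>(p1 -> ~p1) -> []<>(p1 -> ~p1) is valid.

S5-tableau for the negation ~(<>(p1 -> ~p1) -> []<>(p1 -> ~p1)):
1. ~(<>(p1 -> ~p1) -> []<>(p1 -> ~p1)), w0
2. <>(p1 -> ~p1), w0
3. ~[]<>(p1 -> ~p1), w0
4. p1 -> ~p1, w1
5. ~p1, w1
6. ~<>(p1 -> ~p1), w2
7. ~(p1 -> ~p1), w0
8. p1, w0
9. ~(p1 -> ~p1), w1
10. p1, w1
Accessibility: w0Rw0, w0Rw1, w0Rw2, w1Rw0, w1Rw1, w1Rw2, w2Rw0, w2Rw1, w2Rw2
Branch closes: p1 and ~p1 both at w1.
Every branch closes (one shown): valid in S5.
S4-tableau for the negation ~(<>(p1 -> ~p1) -> []<>(p1 -> ~p1)):
1. ~(<>(p1 -> ~p1) -> []<>(p1 -> ~p1)), w0
2. <>(p1 -> ~p1), w0
3. ~[]<>(p1 -> ~p1), w0
4. p1 -> ~p1, w1
5. ~p1, w1
6. ~<>(p1 -> ~p1), w2
7. ~(p1 -> ~p1), w2
8. p1, w2
Accessibility: w0Rw0, w0Rw1, w0Rw2, w1Rw1, w2Rw2
Complete open branch: countermodel on an S4-frame, so not valid in S4, nor in K, T (the same frame is also a K-frame and a T-frame).

S5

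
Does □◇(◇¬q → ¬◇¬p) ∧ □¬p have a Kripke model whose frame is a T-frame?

1. □◇(◇¬q → ¬◇¬p) ∧ □¬p, w0
2. □◇(◇¬q → ¬◇¬p), w0   [∧-rule on 1]
3. □¬p, w0   [∧-rule on 1]
4. ◇(◇¬q → ¬◇¬p), w0   [□-rule on 2 via w0Rw0]
5. ¬p, w0   [□-rule on 3 via w0Rw0]
6. ◇¬q → ¬◇¬p, w1   [◇-rule on 4: fresh world w1, w0Rw1]
7. ◇(◇¬q → ¬◇¬p), w1   [□-rule on 2 via w0Rw1]
8. ¬p, w1   [□-rule on 3 via w0Rw1]
9. ¬◇¬q, w1   [→-rule on 6 (branches; this branch)]
10. q, w1   [¬◇-rule on 9 via w1Rw1]
11. ◇¬q → ¬◇¬p, w2   [◇-rule on 7: fresh world w2, w1Rw2]
12. q, w2   [¬◇-rule on 9 via w1Rw2]
13. ¬◇¬p, w2   [→-rule on 11 (branches; this branch)]
14. p, w2   [¬◇-rule on 13 via w2Rw2]
Accessibility: w0Rw0, w0Rw1, w1Rw1, w1Rw2, w2Rw2

Yes, satisfiable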